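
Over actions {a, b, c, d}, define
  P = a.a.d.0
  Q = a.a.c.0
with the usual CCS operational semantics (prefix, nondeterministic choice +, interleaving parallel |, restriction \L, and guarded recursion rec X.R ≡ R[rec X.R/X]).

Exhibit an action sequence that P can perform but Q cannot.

aad

P's transition system — 4 states:
  p0 = a.a.d.0 → --a--▸ p1
  p1 = a.d.0 → --a--▸ p2
  p2 = d.0 → --d--▸ p3
  p3 = 0 → ∅
Q's transition system — 4 states:
  q0 = a.a.c.0 → --a--▸ q1
  q1 = a.c.0 → --a--▸ q2
  q2 = c.0 → --c--▸ q3
  q3 = 0 → ∅
Executing aad from P (initial set {p0}):
  after a @ step 1: {p1}
  after a @ step 2: {p2}
  after d @ step 3: {p3}
  P completes σ.
Executing aad from Q (initial set {q0}):
  after a @ step 1: {q1}
  after a @ step 2: {q2}
  after d @ step 3: ∅  — Q cannot continue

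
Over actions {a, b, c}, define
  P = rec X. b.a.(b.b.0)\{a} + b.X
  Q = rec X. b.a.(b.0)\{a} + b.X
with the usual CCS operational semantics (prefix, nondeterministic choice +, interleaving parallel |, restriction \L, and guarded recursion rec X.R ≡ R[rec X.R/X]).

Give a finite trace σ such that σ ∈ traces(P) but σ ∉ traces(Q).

LTS(P): 5 reachable states
  s0 = rec X. b.a.(b.b.0)\{a} + b.X has moves --b--▸ s0, --b--▸ s1
  s1 = a.(b.b.0)\{a} has moves --a--▸ s2
  s2 = (b.b.0)\{a} has moves --b--▸ s3
  s3 = (b.0)\{a} has moves --b--▸ s4
  s4 = 0\{a} has moves stopped
LTS(Q): 4 reachable states
  t0 = rec X. b.a.(b.0)\{a} + b.X has moves --b--▸ t0, --b--▸ t1
  t1 = a.(b.0)\{a} has moves --a--▸ t2
  t2 = (b.0)\{a} has moves --b--▸ t3
  t3 = 0\{a} has moves stopped
Run σ = ⟨babb⟩ on P: start {s0}
  after b @ step 1: {s0, s1}
  after a @ step 2: {s2}
  after b @ step 3: {s3}
  after b @ step 4: {s4}
  P completes σ.
Run σ = ⟨babb⟩ on Q: start {t0}
  after b @ step 1: {t0, t1}
  after a @ step 2: {t2}
  after b @ step 3: {t3}
  after b @ step 4: ∅  — Q cannot continue

babb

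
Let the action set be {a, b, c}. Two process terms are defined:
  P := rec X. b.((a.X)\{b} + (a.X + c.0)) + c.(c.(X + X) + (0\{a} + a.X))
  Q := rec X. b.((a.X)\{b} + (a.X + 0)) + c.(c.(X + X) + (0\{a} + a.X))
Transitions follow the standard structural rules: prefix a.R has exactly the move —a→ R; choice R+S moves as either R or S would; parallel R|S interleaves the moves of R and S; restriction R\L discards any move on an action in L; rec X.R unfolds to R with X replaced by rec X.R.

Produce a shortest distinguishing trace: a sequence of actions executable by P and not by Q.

bc

LTS(P): 8 reachable states
  s0 = rec X. b.((a.X)\{b} + (a.X + c.0)) + c.(c.(X + X) + (0\{a} + a.X)) has moves ··b··> s1, ··c··> s2
  s1 = (a.(rec X. b.((a.X)\{b} + (a.X + c.0)) + c.(c.(X + X) + (0\{a} + a.X))))\{b} + (a.(rec X. b.((a.X)\{b} + (a.X + c.0)) + c.(c.(X + X) + (0\{a} + a.X))) + c.0) has moves ··a··> s0, ··a··> s3, ··c··> s4
  s2 = c.((rec X. b.((a.X)\{b} + (a.X + c.0)) + c.(c.(X + X) + (0\{a} + a.X))) + (rec X. b.((a.X)\{b} + (a.X + c.0)) + c.(c.(X + X) + (0\{a} + a.X)))) + (0\{a} + a.(rec X. b.((a.X)\{b} + (a.X + c.0)) + c.(c.(X + X) + (0\{a} + a.X)))) has moves ··a··> s0, ··c··> s5
  s3 = (rec X. b.((a.X)\{b} + (a.X + c.0)) + c.(c.(X + X) + (0\{a} + a.X)))\{b} has moves ··c··> s6
  s4 = 0 has moves (no moves)
  s5 = (rec X. b.((a.X)\{b} + (a.X + c.0)) + c.(c.(X + X) + (0\{a} + a.X))) + (rec X. b.((a.X)\{b} + (a.X + c.0)) + c.(c.(X + X) + (0\{a} + a.X))) has moves ··b··> s1, ··c··> s2
  s6 = (c.((rec X. b.((a.X)\{b} + (a.X + c.0)) + c.(c.(X + X) + (0\{a} + a.X))) + (rec X. b.((a.X)\{b} + (a.X + c.0)) + c.(c.(X + X) + (0\{a} + a.X)))) + (0\{a} + a.(rec X. b.((a.X)\{b} + (a.X + c.0)) + c.(c.(X + X) + (0\{a} + a.X)))))\{b} has moves ··a··> s3, ··c··> s7
  s7 = ((rec X. b.((a.X)\{b} + (a.X + c.0)) + c.(c.(X + X) + (0\{a} + a.X))) + (rec X. b.((a.X)\{b} + (a.X + c.0)) + c.(c.(X + X) + (0\{a} + a.X))))\{b} has moves ··c··> s6
LTS(Q): 7 reachable states
  t0 = rec X. b.((a.X)\{b} + (a.X + 0)) + c.(c.(X + X) + (0\{a} + a.X)) has moves ··b··> t1, ··c··> t2
  t1 = (a.(rec X. b.((a.X)\{b} + (a.X + 0)) + c.(c.(X + X) + (0\{a} + a.X))))\{b} + (a.(rec X. b.((a.X)\{b} + (a.X + 0)) + c.(c.(X + X) + (0\{a} + a.X))) + 0) has moves ··a··> t0, ··a··> t3
  t2 = c.((rec X. b.((a.X)\{b} + (a.X + 0)) + c.(c.(X + X) + (0\{a} + a.X))) + (rec X. b.((a.X)\{b} + (a.X + 0)) + c.(c.(X + X) + (0\{a} + a.X)))) + (0\{a} + a.(rec X. b.((a.X)\{b} + (a.X + 0)) + c.(c.(X + X) + (0\{a} + a.X)))) has moves ··a··> t0, ··c··> t4
  t3 = (rec X. b.((a.X)\{b} + (a.X + 0)) + c.(c.(X + X) + (0\{a} + a.X)))\{b} has moves ··c··> t5
  t4 = (rec X. b.((a.X)\{b} + (a.X + 0)) + c.(c.(X + X) + (0\{a} + a.X))) + (rec X. b.((a.X)\{b} + (a.X + 0)) + c.(c.(X + X) + (0\{a} + a.X))) has moves ··b··> t1, ··c··> t2
  t5 = (c.((rec X. b.((a.X)\{b} + (a.X + 0)) + c.(c.(X + X) + (0\{a} + a.X))) + (rec X. b.((a.X)\{b} + (a.X + 0)) + c.(c.(X + X) + (0\{a} + a.X)))) + (0\{a} + a.(rec X. b.((a.X)\{b} + (a.X + 0)) + c.(c.(X + X) + (0\{a} + a.X)))))\{b} has moves ··a··> t3, ··c··> t6
  t6 = ((rec X. b.((a.X)\{b} + (a.X + 0)) + c.(c.(X + X) + (0\{a} + a.X))) + (rec X. b.((a.X)\{b} + (a.X + 0)) + c.(c.(X + X) + (0\{a} + a.X))))\{b} has moves ··c··> t5
Trace ⟨bc⟩ through P, begin at {s0}:
  after b @ step 1: {s1}
  after c @ step 2: {s4}
  — P admits the full trace.
Trace ⟨bc⟩ through Q, begin at {t0}:
  after b @ step 1: {t1}
  after c @ step 2: no successor for Q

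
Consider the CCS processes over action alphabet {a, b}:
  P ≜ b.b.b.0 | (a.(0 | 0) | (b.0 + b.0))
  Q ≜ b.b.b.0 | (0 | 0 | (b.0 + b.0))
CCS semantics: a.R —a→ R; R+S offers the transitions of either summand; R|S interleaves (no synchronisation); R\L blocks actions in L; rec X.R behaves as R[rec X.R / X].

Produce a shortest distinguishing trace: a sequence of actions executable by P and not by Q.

P's transition system — 16 states:
  s0 = b.b.b.0 | (a.(0 | 0) | (b.0 + b.0)) ⊢ =a=> s1, =b=> s2, =b=> s3
  s1 = b.b.b.0 | (0 | 0 | (b.0 + b.0)) ⊢ =b=> s4, =b=> s5
  s2 = b.b.0 | (a.(0 | 0) | (b.0 + b.0)) ⊢ =a=> s4, =b=> s6, =b=> s7
  s3 = b.b.b.0 | (a.(0 | 0) | 0) ⊢ =a=> s5, =b=> s7
  s4 = b.b.0 | (0 | 0 | (b.0 + b.0)) ⊢ =b=> s8, =b=> s9
  s5 = b.b.b.0 | (0 | 0 | 0) ⊢ =b=> s9
  s6 = b.0 | (a.(0 | 0) | (b.0 + b.0)) ⊢ =a=> s8, =b=> s10, =b=> s11
  s7 = b.b.0 | (a.(0 | 0) | 0) ⊢ =a=> s9, =b=> s11
  s8 = b.0 | (0 | 0 | (b.0 + b.0)) ⊢ =b=> s12, =b=> s13
  s9 = b.b.0 | (0 | 0 | 0) ⊢ =b=> s13
  s10 = 0 | (a.(0 | 0) | (b.0 + b.0)) ⊢ =a=> s12, =b=> s14
  s11 = b.0 | (a.(0 | 0) | 0) ⊢ =a=> s13, =b=> s14
  s12 = 0 | (0 | 0 | (b.0 + b.0)) ⊢ =b=> s15
  s13 = b.0 | (0 | 0 | 0) ⊢ =b=> s15
  s14 = 0 | (a.(0 | 0) | 0) ⊢ =a=> s15
  s15 = 0 | (0 | 0 | 0) ⊢ ·
Q's transition system — 8 states:
  t0 = b.b.b.0 | (0 | 0 | (b.0 + b.0)) ⊢ =b=> t1, =b=> t2
  t1 = b.b.0 | (0 | 0 | (b.0 + b.0)) ⊢ =b=> t3, =b=> t4
  t2 = b.b.b.0 | (0 | 0 | 0) ⊢ =b=> t4
  t3 = b.0 | (0 | 0 | (b.0 + b.0)) ⊢ =b=> t5, =b=> t6
  t4 = b.b.0 | (0 | 0 | 0) ⊢ =b=> t6
  t5 = 0 | (0 | 0 | (b.0 + b.0)) ⊢ =b=> t7
  t6 = b.0 | (0 | 0 | 0) ⊢ =b=> t7
  t7 = 0 | (0 | 0 | 0) ⊢ ·
Trace ⟨a⟩ through P, begin at {s0}:
  step 1 (a): {s1}
  ✓ P
Trace ⟨a⟩ through Q, begin at {t0}:
  step 1 (a): ∅ (Q stuck)

a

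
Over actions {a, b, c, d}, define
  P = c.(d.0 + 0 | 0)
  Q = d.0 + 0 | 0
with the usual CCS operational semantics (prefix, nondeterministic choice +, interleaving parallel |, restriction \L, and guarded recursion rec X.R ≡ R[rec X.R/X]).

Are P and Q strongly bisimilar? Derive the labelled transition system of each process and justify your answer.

not bisimilar

Reachable graph of P (3 states):
  m0 = c.(d.0 + 0 | 0) has moves ··c··> m1
  m1 = d.0 + 0 | 0 has moves ··d··> m2
  m2 = 0 has moves ∅
Reachable graph of Q (2 states):
  n0 = d.0 + 0 | 0 has moves ··d··> n1
  n1 = 0 has moves ∅
Coarsest stable partition (strong bisimilarity classes):
  B0 = {m0}
  B1 = {m1, n0}
  B2 = {m2, n1}
m0 ∈ B0, n0 ∈ B1 → different blocks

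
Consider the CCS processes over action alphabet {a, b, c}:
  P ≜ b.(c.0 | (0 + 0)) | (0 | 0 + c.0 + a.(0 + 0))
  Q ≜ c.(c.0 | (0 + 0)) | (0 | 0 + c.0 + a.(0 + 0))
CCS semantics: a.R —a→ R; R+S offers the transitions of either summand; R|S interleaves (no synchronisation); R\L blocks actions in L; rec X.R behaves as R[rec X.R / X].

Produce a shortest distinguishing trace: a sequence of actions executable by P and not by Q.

b

LTS(P): 9 reachable states
  m0 = b.(c.0 | (0 + 0)) | (0 | 0 + c.0 + a.(0 + 0)) → —a→ m1, —b→ m2, —c→ m3
  m1 = b.(c.0 | (0 + 0)) | (0 + 0) → —b→ m4
  m2 = c.0 | (0 + 0) | (0 | 0 + c.0 + a.(0 + 0)) → —a→ m4, —c→ m5, —c→ m6
  m3 = b.(c.0 | (0 + 0)) | 0 → —b→ m6
  m4 = c.0 | (0 + 0) | (0 + 0) → —c→ m7
  m5 = 0 | (0 + 0) | (0 | 0 + c.0 + a.(0 + 0)) → —a→ m7, —c→ m8
  m6 = c.0 | (0 + 0) | 0 → —c→ m8
  m7 = 0 | (0 + 0) | (0 + 0) → (no moves)
  m8 = 0 | (0 + 0) | 0 → (no moves)
LTS(Q): 9 reachable states
  n0 = c.(c.0 | (0 + 0)) | (0 | 0 + c.0 + a.(0 + 0)) → —a→ n1, —c→ n2, —c→ n3
  n1 = c.(c.0 | (0 + 0)) | (0 + 0) → —c→ n4
  n2 = c.(c.0 | (0 + 0)) | 0 → —c→ n5
  n3 = c.0 | (0 + 0) | (0 | 0 + c.0 + a.(0 + 0)) → —a→ n4, —c→ n5, —c→ n6
  n4 = c.0 | (0 + 0) | (0 + 0) → —c→ n7
  n5 = c.0 | (0 + 0) | 0 → —c→ n8
  n6 = 0 | (0 + 0) | (0 | 0 + c.0 + a.(0 + 0)) → —a→ n7, —c→ n8
  n7 = 0 | (0 + 0) | (0 + 0) → (no moves)
  n8 = 0 | (0 + 0) | 0 → (no moves)
Executing b from P (initial set {m0}):
  step 1 (b): {m2}
  ✓ P
Executing b from Q (initial set {n0}):
  step 1 (b): ∅  — Q cannot continue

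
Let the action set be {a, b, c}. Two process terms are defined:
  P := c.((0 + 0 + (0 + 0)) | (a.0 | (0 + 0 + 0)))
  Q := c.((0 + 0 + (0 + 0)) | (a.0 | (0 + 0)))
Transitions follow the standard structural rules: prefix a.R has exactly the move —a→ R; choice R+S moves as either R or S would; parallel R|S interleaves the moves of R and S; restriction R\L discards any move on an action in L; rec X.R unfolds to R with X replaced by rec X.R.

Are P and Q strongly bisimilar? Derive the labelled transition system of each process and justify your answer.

Reachable graph of P (3 states):
  p0 = c.((0 + 0 + (0 + 0)) | (a.0 | (0 + 0 + 0))) → ··c··> p1
  p1 = (0 + 0 + (0 + 0)) | (a.0 | (0 + 0 + 0)) → ··a··> p2
  p2 = (0 + 0 + (0 + 0)) | (0 | (0 + 0 + 0)) → (no moves)
Reachable graph of Q (3 states):
  q0 = c.((0 + 0 + (0 + 0)) | (a.0 | (0 + 0))) → ··c··> q1
  q1 = (0 + 0 + (0 + 0)) | (a.0 | (0 + 0)) → ··a··> q2
  q2 = (0 + 0 + (0 + 0)) | (0 | (0 + 0)) → (no moves)
Partition-refinement fixed point:
  B0 = {p0, q0}
  B1 = {p1, q1}
  B2 = {p2, q2}
p0 ∈ B0, q0 ∈ B0 → same block

P ~ Q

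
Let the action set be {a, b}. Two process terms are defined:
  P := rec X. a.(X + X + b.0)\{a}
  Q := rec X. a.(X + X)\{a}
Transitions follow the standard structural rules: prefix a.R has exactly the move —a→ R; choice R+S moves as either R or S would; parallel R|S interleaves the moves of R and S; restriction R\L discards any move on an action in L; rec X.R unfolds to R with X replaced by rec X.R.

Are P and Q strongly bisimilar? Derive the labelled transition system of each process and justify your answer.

P ≁ Q

Reachable graph of P (3 states):
  m0 = rec X. a.(X + X + b.0)\{a} → —a→ m1
  m1 = ((rec X. a.(X + X + b.0)\{a}) + (rec X. a.(X + X + b.0)\{a}) + b.0)\{a} → —b→ m2
  m2 = 0\{a} → ·
Reachable graph of Q (2 states):
  n0 = rec X. a.(X + X)\{a} → —a→ n1
  n1 = ((rec X. a.(X + X)\{a}) + (rec X. a.(X + X)\{a}))\{a} → ·
Bisimilarity quotient blocks:
  B0 = {m0}
  B1 = {m1}
  B2 = {m2, n1}
  B3 = {n0}
m0 ∈ B0, n0 ∈ B3 → different blocks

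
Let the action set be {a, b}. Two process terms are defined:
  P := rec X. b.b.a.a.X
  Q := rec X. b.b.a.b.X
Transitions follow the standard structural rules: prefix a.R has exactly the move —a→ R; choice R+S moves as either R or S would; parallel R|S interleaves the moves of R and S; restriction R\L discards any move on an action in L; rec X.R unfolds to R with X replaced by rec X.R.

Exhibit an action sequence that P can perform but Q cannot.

bbaa

Reachable graph of P (4 states):
  p0 = rec X. b.b.a.a.X :: —b→ p1
  p1 = b.a.a.(rec X. b.b.a.a.X) :: —b→ p2
  p2 = a.a.(rec X. b.b.a.a.X) :: —a→ p3
  p3 = a.(rec X. b.b.a.a.X) :: —a→ p0
Reachable graph of Q (4 states):
  q0 = rec X. b.b.a.b.X :: —b→ q1
  q1 = b.a.b.(rec X. b.b.a.b.X) :: —b→ q2
  q2 = a.b.(rec X. b.b.a.b.X) :: —a→ q3
  q3 = b.(rec X. b.b.a.b.X) :: —b→ q0
Run σ = ⟨bbaa⟩ on P: start {p0}
  [1] b ⇒ {p1}
  [2] b ⇒ {p2}
  [3] a ⇒ {p3}
  [4] a ⇒ {p0}
  ✓ P
Run σ = ⟨bbaa⟩ on Q: start {q0}
  [1] b ⇒ {q1}
  [2] b ⇒ {q2}
  [3] a ⇒ {q3}
  [4] a ⇒ ∅  — Q cannot continue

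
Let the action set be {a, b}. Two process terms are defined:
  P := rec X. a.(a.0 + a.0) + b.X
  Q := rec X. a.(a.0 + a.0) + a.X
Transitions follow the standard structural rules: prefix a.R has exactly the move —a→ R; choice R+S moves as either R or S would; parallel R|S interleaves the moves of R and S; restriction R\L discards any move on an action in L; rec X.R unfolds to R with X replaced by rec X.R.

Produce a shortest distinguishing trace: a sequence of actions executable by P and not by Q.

LTS(P): 3 reachable states
  u0 = rec X. a.(a.0 + a.0) + b.X → --a--▸ u1, --b--▸ u0
  u1 = a.0 + a.0 → --a--▸ u2
  u2 = 0 → ∅
LTS(Q): 3 reachable states
  v0 = rec X. a.(a.0 + a.0) + a.X → --a--▸ v0, --a--▸ v1
  v1 = a.0 + a.0 → --a--▸ v2
  v2 = 0 → ∅
Run σ = ⟨b⟩ on P: start {u0}
  after b @ step 1: {u0}
  — P admits the full trace.
Run σ = ⟨b⟩ on Q: start {v0}
  after b @ step 1: ∅ (Q stuck)

b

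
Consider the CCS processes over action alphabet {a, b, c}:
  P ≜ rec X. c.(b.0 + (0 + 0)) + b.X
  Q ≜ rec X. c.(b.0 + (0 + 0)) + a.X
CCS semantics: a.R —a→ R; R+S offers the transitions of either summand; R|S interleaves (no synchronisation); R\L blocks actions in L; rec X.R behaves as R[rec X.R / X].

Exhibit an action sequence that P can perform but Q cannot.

P's transition system — 3 states:
  s0 = rec X. c.(b.0 + (0 + 0)) + b.X → =b=> s0, =c=> s1
  s1 = b.0 + (0 + 0) → =b=> s2
  s2 = 0 → stopped
Q's transition system — 3 states:
  t0 = rec X. c.(b.0 + (0 + 0)) + a.X → =a=> t0, =c=> t1
  t1 = b.0 + (0 + 0) → =b=> t2
  t2 = 0 → stopped
Trace ⟨b⟩ through P, begin at {s0}:
  step 1 (b): {s0}
  ✓ P
Trace ⟨b⟩ through Q, begin at {t0}:
  step 1 (b): no successor for Q

b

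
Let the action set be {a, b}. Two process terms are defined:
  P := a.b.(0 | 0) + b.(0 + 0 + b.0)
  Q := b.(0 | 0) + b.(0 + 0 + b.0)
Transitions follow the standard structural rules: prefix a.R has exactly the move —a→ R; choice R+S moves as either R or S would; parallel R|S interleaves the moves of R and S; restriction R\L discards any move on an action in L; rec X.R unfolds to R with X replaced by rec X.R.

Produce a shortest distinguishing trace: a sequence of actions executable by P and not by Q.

a

P's transition system — 5 states:
  p0 = a.b.(0 | 0) + b.(0 + 0 + b.0) :: -a-> p1, -b-> p2
  p1 = b.(0 | 0) :: -b-> p3
  p2 = 0 + 0 + b.0 :: -b-> p4
  p3 = 0 | 0 :: deadlocked
  p4 = 0 :: deadlocked
Q's transition system — 4 states:
  q0 = b.(0 | 0) + b.(0 + 0 + b.0) :: -b-> q1, -b-> q2
  q1 = 0 + 0 + b.0 :: -b-> q3
  q2 = 0 | 0 :: deadlocked
  q3 = 0 :: deadlocked
Trace ⟨a⟩ through P, begin at {p0}:
  [1] a ⇒ {p1}
  ✓ P
Trace ⟨a⟩ through Q, begin at {q0}:
  [1] a ⇒ no successor for Q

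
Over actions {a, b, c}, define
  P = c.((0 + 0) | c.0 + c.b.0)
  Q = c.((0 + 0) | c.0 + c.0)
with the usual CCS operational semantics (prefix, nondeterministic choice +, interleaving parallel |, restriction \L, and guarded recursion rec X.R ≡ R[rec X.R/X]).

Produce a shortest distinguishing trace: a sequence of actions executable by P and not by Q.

ccb

LTS(P): 5 reachable states
  m0 = c.((0 + 0) | c.0 + c.b.0) has moves —c→ m1
  m1 = (0 + 0) | c.0 + c.b.0 has moves —c→ m2, —c→ m3
  m2 = (0 + 0) | 0 has moves ·
  m3 = b.0 has moves —b→ m4
  m4 = 0 has moves ·
LTS(Q): 4 reachable states
  n0 = c.((0 + 0) | c.0 + c.0) has moves —c→ n1
  n1 = (0 + 0) | c.0 + c.0 has moves —c→ n2, —c→ n3
  n2 = (0 + 0) | 0 has moves ·
  n3 = 0 has moves ·
Trace ⟨ccb⟩ through P, begin at {m0}:
  [1] c ⇒ {m1}
  [2] c ⇒ {m2, m3}
  [3] b ⇒ {m4}
  P completes σ.
Trace ⟨ccb⟩ through Q, begin at {n0}:
  [1] c ⇒ {n1}
  [2] c ⇒ {n2, n3}
  [3] b ⇒ ∅  — Q cannot continue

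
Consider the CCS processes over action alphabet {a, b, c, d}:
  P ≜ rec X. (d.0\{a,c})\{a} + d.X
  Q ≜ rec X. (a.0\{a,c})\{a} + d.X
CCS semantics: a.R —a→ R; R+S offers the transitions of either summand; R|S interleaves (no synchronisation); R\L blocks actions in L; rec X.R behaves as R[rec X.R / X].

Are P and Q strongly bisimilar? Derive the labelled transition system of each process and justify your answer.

not bisimilar

Reachable graph of P (2 states):
  u0 = rec X. (d.0\{a,c})\{a} + d.X → —d→ u0, —d→ u1
  u1 = 0\{a,c}\{a} → (no moves)
Reachable graph of Q (1 states):
  v0 = rec X. (a.0\{a,c})\{a} + d.X → —d→ v0
Coarsest stable partition (strong bisimilarity classes):
  B0 = {u0}
  B1 = {u1}
  B2 = {v0}
u0 ∈ B0, v0 ∈ B2 → different blocks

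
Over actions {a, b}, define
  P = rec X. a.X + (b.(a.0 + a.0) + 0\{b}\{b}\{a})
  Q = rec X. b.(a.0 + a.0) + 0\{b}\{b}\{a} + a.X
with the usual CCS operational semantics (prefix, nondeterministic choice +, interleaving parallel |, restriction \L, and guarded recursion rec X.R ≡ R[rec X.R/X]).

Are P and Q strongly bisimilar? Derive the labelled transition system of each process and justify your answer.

P ~ Q

LTS(P): 3 reachable states
  u0 = rec X. a.X + (b.(a.0 + a.0) + 0\{b}\{b}\{a}) :: -a-> u0, -b-> u1
  u1 = a.0 + a.0 :: -a-> u2
  u2 = 0 :: stopped
LTS(Q): 3 reachable states
  v0 = rec X. b.(a.0 + a.0) + 0\{b}\{b}\{a} + a.X :: -a-> v0, -b-> v1
  v1 = a.0 + a.0 :: -a-> v2
  v2 = 0 :: stopped
Bisimilarity quotient blocks:
  B0 = {u0, v0}
  B1 = {u1, v1}
  B2 = {u2, v2}
u0 ∈ B0, v0 ∈ B0 → same block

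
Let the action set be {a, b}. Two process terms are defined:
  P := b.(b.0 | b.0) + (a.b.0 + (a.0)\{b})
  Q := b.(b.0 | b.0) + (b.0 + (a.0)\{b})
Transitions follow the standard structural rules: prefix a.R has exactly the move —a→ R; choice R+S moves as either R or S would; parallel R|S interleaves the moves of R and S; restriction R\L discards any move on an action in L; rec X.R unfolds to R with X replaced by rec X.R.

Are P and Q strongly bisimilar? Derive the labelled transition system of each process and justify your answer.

P ≁ Q

LTS(P): 8 reachable states
  s0 = b.(b.0 | b.0) + (a.b.0 + (a.0)\{b}) has moves -a-> s1, -a-> s2, -b-> s3
  s1 = 0\{b} has moves ∅
  s2 = b.0 has moves -b-> s4
  s3 = b.0 | b.0 has moves -b-> s5, -b-> s6
  s4 = 0 has moves ∅
  s5 = 0 | b.0 has moves -b-> s7
  s6 = b.0 | 0 has moves -b-> s7
  s7 = 0 | 0 has moves ∅
LTS(Q): 7 reachable states
  t0 = b.(b.0 | b.0) + (b.0 + (a.0)\{b}) has moves -a-> t1, -b-> t2, -b-> t3
  t1 = 0\{b} has moves ∅
  t2 = 0 has moves ∅
  t3 = b.0 | b.0 has moves -b-> t4, -b-> t5
  t4 = 0 | b.0 has moves -b-> t6
  t5 = b.0 | 0 has moves -b-> t6
  t6 = 0 | 0 has moves ∅
Coarsest stable partition (strong bisimilarity classes):
  B0 = {s0}
  B1 = {s2, s5, s6, t4, t5}
  B2 = {s1, s4, s7, t1, t2, t6}
  B3 = {s3, t3}
  B4 = {t0}
s0 ∈ B0, t0 ∈ B4 → different blocks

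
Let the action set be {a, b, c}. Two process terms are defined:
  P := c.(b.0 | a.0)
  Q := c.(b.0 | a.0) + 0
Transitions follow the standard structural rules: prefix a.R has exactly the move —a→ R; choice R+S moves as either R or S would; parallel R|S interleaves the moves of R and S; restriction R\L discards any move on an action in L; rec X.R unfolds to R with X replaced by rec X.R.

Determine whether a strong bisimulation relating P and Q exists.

P's transition system — 5 states:
  p0 = c.(b.0 | a.0) has moves =c=> p1
  p1 = b.0 | a.0 has moves =a=> p2, =b=> p3
  p2 = b.0 | 0 has moves =b=> p4
  p3 = 0 | a.0 has moves =a=> p4
  p4 = 0 | 0 has moves deadlocked
Q's transition system — 5 states:
  q0 = c.(b.0 | a.0) + 0 has moves =c=> q1
  q1 = b.0 | a.0 has moves =a=> q2, =b=> q3
  q2 = b.0 | 0 has moves =b=> q4
  q3 = 0 | a.0 has moves =a=> q4
  q4 = 0 | 0 has moves deadlocked
Partition-refinement fixed point:
  B0 = {p0, q0}
  B1 = {p1, q1}
  B2 = {p3, q3}
  B3 = {p4, q4}
  B4 = {p2, q2}
p0 ∈ B0, q0 ∈ B0 → same block

bisimilar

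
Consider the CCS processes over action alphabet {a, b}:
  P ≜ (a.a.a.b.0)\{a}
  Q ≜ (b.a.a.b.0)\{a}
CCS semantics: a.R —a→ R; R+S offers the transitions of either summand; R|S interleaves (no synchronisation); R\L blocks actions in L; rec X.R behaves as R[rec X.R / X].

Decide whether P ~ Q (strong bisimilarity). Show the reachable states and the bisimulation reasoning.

P's transition system — 1 states:
  p0 = (a.a.a.b.0)\{a} | (no moves)
Q's transition system — 2 states:
  q0 = (b.a.a.b.0)\{a} | --b--▸ q1
  q1 = (a.a.b.0)\{a} | (no moves)
Bisimilarity quotient blocks:
  B0 = {p0, q1}
  B1 = {q0}
p0 ∈ B0, q0 ∈ B1 → different blocks

P ≁ Q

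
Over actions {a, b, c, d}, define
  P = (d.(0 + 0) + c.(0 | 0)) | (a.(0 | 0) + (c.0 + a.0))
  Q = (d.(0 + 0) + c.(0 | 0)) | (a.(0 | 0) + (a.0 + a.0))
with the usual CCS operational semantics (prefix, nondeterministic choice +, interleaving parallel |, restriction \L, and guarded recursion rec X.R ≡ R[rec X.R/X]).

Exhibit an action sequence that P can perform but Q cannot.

cc

LTS(P): 9 reachable states
  m0 = (d.(0 + 0) + c.(0 | 0)) | (a.(0 | 0) + (c.0 + a.0)) :: ··a··> m1, ··a··> m2, ··c··> m2, ··c··> m3, ··d··> m4
  m1 = (d.(0 + 0) + c.(0 | 0)) | (0 | 0) :: ··c··> m5, ··d··> m6
  m2 = (d.(0 + 0) + c.(0 | 0)) | 0 :: ··c··> m7, ··d··> m8
  m3 = 0 | 0 | (a.(0 | 0) + (c.0 + a.0)) :: ··a··> m5, ··a··> m7, ··c··> m7
  m4 = (0 + 0) | (a.(0 | 0) + (c.0 + a.0)) :: ··a··> m6, ··a··> m8, ··c··> m8
  m5 = 0 | 0 | (0 | 0) :: ·
  m6 = (0 + 0) | (0 | 0) :: ·
  m7 = 0 | 0 | 0 :: ·
  m8 = (0 + 0) | 0 :: ·
LTS(Q): 9 reachable states
  n0 = (d.(0 + 0) + c.(0 | 0)) | (a.(0 | 0) + (a.0 + a.0)) :: ··a··> n1, ··a··> n2, ··c··> n3, ··d··> n4
  n1 = (d.(0 + 0) + c.(0 | 0)) | (0 | 0) :: ··c··> n5, ··d··> n6
  n2 = (d.(0 + 0) + c.(0 | 0)) | 0 :: ··c··> n7, ··d··> n8
  n3 = 0 | 0 | (a.(0 | 0) + (a.0 + a.0)) :: ··a··> n5, ··a··> n7
  n4 = (0 + 0) | (a.(0 | 0) + (a.0 + a.0)) :: ··a··> n6, ··a··> n8
  n5 = 0 | 0 | (0 | 0) :: ·
  n6 = (0 + 0) | (0 | 0) :: ·
  n7 = 0 | 0 | 0 :: ·
  n8 = (0 + 0) | 0 :: ·
Executing cc from P (initial set {m0}):
  [1] c ⇒ {m2, m3}
  [2] c ⇒ {m7}
  — P admits the full trace.
Executing cc from Q (initial set {n0}):
  [1] c ⇒ {n3}
  [2] c ⇒ no successor for Q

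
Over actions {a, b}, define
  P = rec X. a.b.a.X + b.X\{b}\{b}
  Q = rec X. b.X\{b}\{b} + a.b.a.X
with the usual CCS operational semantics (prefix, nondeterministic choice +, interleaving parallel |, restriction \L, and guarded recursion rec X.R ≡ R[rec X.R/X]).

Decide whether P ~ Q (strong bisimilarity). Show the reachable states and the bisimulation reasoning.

P's transition system — 5 states:
  m0 = rec X. a.b.a.X + b.X\{b}\{b} has moves —a→ m1, —b→ m2
  m1 = b.a.(rec X. a.b.a.X + b.X\{b}\{b}) has moves —b→ m3
  m2 = (rec X. a.b.a.X + b.X\{b}\{b})\{b}\{b} has moves —a→ m4
  m3 = a.(rec X. a.b.a.X + b.X\{b}\{b}) has moves —a→ m0
  m4 = (b.a.(rec X. a.b.a.X + b.X\{b}\{b}))\{b}\{b} has moves stopped
Q's transition system — 5 states:
  n0 = rec X. b.X\{b}\{b} + a.b.a.X has moves —a→ n1, —b→ n2
  n1 = b.a.(rec X. b.X\{b}\{b} + a.b.a.X) has moves —b→ n3
  n2 = (rec X. b.X\{b}\{b} + a.b.a.X)\{b}\{b} has moves —a→ n4
  n3 = a.(rec X. b.X\{b}\{b} + a.b.a.X) has moves —a→ n0
  n4 = (b.a.(rec X. b.X\{b}\{b} + a.b.a.X))\{b}\{b} has moves stopped
Bisimilarity quotient blocks:
  B0 = {m0, n0}
  B1 = {m1, n1}
  B2 = {m3, n3}
  B3 = {m2, n2}
  B4 = {m4, n4}
m0 ∈ B0, n0 ∈ B0 → same block

bisimilar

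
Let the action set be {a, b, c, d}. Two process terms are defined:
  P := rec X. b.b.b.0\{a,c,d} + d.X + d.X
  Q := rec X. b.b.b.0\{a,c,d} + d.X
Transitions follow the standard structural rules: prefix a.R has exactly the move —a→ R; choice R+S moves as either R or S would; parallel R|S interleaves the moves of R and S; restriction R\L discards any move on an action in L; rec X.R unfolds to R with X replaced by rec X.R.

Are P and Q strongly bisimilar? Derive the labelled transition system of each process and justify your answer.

P's transition system — 4 states:
  p0 = rec X. b.b.b.0\{a,c,d} + d.X + d.X ⊢ —b→ p1, —d→ p0
  p1 = b.b.0\{a,c,d} ⊢ —b→ p2
  p2 = b.0\{a,c,d} ⊢ —b→ p3
  p3 = 0\{a,c,d} ⊢ deadlocked
Q's transition system — 4 states:
  q0 = rec X. b.b.b.0\{a,c,d} + d.X ⊢ —b→ q1, —d→ q0
  q1 = b.b.0\{a,c,d} ⊢ —b→ q2
  q2 = b.0\{a,c,d} ⊢ —b→ q3
  q3 = 0\{a,c,d} ⊢ deadlocked
Partition-refinement fixed point:
  B0 = {p0, q0}
  B1 = {p1, q1}
  B2 = {p2, q2}
  B3 = {p3, q3}
p0 ∈ B0, q0 ∈ B0 → same block

bisimilar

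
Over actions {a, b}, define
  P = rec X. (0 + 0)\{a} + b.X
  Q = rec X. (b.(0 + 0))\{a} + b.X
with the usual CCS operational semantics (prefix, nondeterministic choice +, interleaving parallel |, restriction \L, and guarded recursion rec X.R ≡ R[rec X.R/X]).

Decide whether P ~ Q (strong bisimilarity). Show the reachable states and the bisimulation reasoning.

not bisimilar

Reachable graph of P (1 states):
  s0 = rec X. (0 + 0)\{a} + b.X has moves —b→ s0
Reachable graph of Q (2 states):
  t0 = rec X. (b.(0 + 0))\{a} + b.X has moves —b→ t0, —b→ t1
  t1 = (0 + 0)\{a} has moves ∅
Coarsest stable partition (strong bisimilarity classes):
  B0 = {s0}
  B1 = {t0}
  B2 = {t1}
s0 ∈ B0, t0 ∈ B1 → different blocks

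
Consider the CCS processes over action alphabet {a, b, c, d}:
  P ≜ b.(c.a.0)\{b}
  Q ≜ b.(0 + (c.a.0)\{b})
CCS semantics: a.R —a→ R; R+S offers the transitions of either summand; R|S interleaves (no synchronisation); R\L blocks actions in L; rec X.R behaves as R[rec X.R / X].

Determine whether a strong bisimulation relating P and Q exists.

LTS(P): 4 reachable states
  u0 = b.(c.a.0)\{b} :: ··b··> u1
  u1 = (c.a.0)\{b} :: ··c··> u2
  u2 = (a.0)\{b} :: ··a··> u3
  u3 = 0\{b} :: (no moves)
LTS(Q): 4 reachable states
  v0 = b.(0 + (c.a.0)\{b}) :: ··b··> v1
  v1 = 0 + (c.a.0)\{b} :: ··c··> v2
  v2 = (a.0)\{b} :: ··a··> v3
  v3 = 0\{b} :: (no moves)
Partition-refinement fixed point:
  B0 = {u0, v0}
  B1 = {u1, v1}
  B2 = {u2, v2}
  B3 = {u3, v3}
u0 ∈ B0, v0 ∈ B0 → same block

P ~ Q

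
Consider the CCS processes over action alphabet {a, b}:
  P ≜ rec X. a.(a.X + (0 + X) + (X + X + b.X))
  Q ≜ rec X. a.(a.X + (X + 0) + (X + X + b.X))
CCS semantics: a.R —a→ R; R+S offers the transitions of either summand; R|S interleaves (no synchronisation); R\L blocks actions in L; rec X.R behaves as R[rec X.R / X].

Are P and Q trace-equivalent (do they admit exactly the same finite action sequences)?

LTS(P): 2 reachable states
  u0 = rec X. a.(a.X + (0 + X) + (X + X + b.X)) ⊢ ··a··> u1
  u1 = a.(rec X. a.(a.X + (0 + X) + (X + X + b.X))) + (0 + (rec X. a.(a.X + (0 + X) + (X + X + b.X)))) + ((rec X. a.(a.X + (0 + X) + (X + X + b.X))) + (rec X. a.(a.X + (0 + X) + (X + X + b.X))) + b.(rec X. a.(a.X + (0 + X) + (X + X + b.X)))) ⊢ ··a··> u0, ··a··> u1, ··b··> u0
LTS(Q): 2 reachable states
  v0 = rec X. a.(a.X + (X + 0) + (X + X + b.X)) ⊢ ··a··> v1
  v1 = a.(rec X. a.(a.X + (X + 0) + (X + X + b.X))) + ((rec X. a.(a.X + (X + 0) + (X + X + b.X))) + 0) + ((rec X. a.(a.X + (X + 0) + (X + X + b.X))) + (rec X. a.(a.X + (X + 0) + (X + X + b.X))) + b.(rec X. a.(a.X + (X + 0) + (X + X + b.X)))) ⊢ ··a··> v0, ··a··> v1, ··b··> v0
Coarsest stable partition (strong bisimilarity classes):
  B0 = {u0, v0}
  B1 = {u1, v1}
u0 ∈ B0, v0 ∈ B0 → same block
Bisimilar ⇒ trace-equivalent.

YES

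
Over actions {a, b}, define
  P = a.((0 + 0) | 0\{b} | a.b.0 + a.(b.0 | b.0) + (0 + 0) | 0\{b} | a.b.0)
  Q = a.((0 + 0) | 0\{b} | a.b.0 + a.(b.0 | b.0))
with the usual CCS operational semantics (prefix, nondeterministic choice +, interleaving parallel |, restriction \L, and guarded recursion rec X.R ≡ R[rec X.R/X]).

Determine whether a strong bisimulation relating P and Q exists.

bisimilar

Reachable graph of P (8 states):
  m0 = a.((0 + 0) | 0\{b} | a.b.0 + a.(b.0 | b.0) + (0 + 0) | 0\{b} | a.b.0) → --a--▸ m1
  m1 = (0 + 0) | 0\{b} | a.b.0 + a.(b.0 | b.0) + (0 + 0) | 0\{b} | a.b.0 → --a--▸ m2, --a--▸ m3
  m2 = (0 + 0) | 0\{b} | b.0 → --b--▸ m4
  m3 = b.0 | b.0 → --b--▸ m5, --b--▸ m6
  m4 = (0 + 0) | 0\{b} | 0 → ·
  m5 = 0 | b.0 → --b--▸ m7
  m6 = b.0 | 0 → --b--▸ m7
  m7 = 0 | 0 → ·
Reachable graph of Q (8 states):
  n0 = a.((0 + 0) | 0\{b} | a.b.0 + a.(b.0 | b.0)) → --a--▸ n1
  n1 = (0 + 0) | 0\{b} | a.b.0 + a.(b.0 | b.0) → --a--▸ n2, --a--▸ n3
  n2 = (0 + 0) | 0\{b} | b.0 → --b--▸ n4
  n3 = b.0 | b.0 → --b--▸ n5, --b--▸ n6
  n4 = (0 + 0) | 0\{b} | 0 → ·
  n5 = 0 | b.0 → --b--▸ n7
  n6 = b.0 | 0 → --b--▸ n7
  n7 = 0 | 0 → ·
Partition-refinement fixed point:
  B0 = {m0, n0}
  B1 = {m1, n1}
  B2 = {m3, n3}
  B3 = {m2, m5, m6, n2, n5, n6}
  B4 = {m4, m7, n4, n7}
m0 ∈ B0, n0 ∈ B0 → same block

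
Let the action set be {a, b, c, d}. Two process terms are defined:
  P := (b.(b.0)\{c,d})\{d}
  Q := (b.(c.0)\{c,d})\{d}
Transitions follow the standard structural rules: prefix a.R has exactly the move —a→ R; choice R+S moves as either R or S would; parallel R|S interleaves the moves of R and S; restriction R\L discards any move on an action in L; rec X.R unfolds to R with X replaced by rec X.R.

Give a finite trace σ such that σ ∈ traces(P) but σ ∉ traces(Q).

bb

P's transition system — 3 states:
  m0 = (b.(b.0)\{c,d})\{d} | -b-> m1
  m1 = (b.0)\{c,d}\{d} | -b-> m2
  m2 = 0\{c,d}\{d} | ·
Q's transition system — 2 states:
  n0 = (b.(c.0)\{c,d})\{d} | -b-> n1
  n1 = (c.0)\{c,d}\{d} | ·
Trace ⟨bb⟩ through P, begin at {m0}:
  step 1 (b): {m1}
  step 2 (b): {m2}
  ✓ P
Trace ⟨bb⟩ through Q, begin at {n0}:
  step 1 (b): {n1}
  step 2 (b): no successor for Q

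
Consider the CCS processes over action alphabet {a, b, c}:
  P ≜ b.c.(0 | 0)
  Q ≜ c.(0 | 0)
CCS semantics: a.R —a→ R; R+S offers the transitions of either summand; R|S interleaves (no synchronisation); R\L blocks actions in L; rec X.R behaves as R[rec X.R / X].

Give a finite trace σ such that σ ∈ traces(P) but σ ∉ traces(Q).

b

Reachable graph of P (3 states):
  p0 = b.c.(0 | 0) :: —b→ p1
  p1 = c.(0 | 0) :: —c→ p2
  p2 = 0 | 0 :: (no moves)
Reachable graph of Q (2 states):
  q0 = c.(0 | 0) :: —c→ q1
  q1 = 0 | 0 :: (no moves)
Run σ = ⟨b⟩ on P: start {p0}
  [1] b ⇒ {p1}
  P completes σ.
Run σ = ⟨b⟩ on Q: start {q0}
  [1] b ⇒ ∅  — Q cannot continue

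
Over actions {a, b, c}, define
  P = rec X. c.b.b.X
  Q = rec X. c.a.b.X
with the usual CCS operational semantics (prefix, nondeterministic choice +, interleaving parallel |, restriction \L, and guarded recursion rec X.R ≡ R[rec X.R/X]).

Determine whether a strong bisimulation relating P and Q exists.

not bisimilar

Reachable graph of P (3 states):
  p0 = rec X. c.b.b.X → ··c··> p1
  p1 = b.b.(rec X. c.b.b.X) → ··b··> p2
  p2 = b.(rec X. c.b.b.X) → ··b··> p0
Reachable graph of Q (3 states):
  q0 = rec X. c.a.b.X → ··c··> q1
  q1 = a.b.(rec X. c.a.b.X) → ··a··> q2
  q2 = b.(rec X. c.a.b.X) → ··b··> q0
Bisimilarity quotient blocks:
  B0 = {p0}
  B1 = {p1}
  B2 = {p2}
  B3 = {q0}
  B4 = {q1}
  B5 = {q2}
p0 ∈ B0, q0 ∈ B3 → different blocks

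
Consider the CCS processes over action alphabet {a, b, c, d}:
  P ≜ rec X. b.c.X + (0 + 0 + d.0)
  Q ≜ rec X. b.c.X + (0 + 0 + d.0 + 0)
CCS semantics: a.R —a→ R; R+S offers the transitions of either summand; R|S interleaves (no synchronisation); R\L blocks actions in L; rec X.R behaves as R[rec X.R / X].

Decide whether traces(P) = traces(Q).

trace-equivalent

LTS(P): 3 reachable states
  p0 = rec X. b.c.X + (0 + 0 + d.0) has moves —b→ p1, —d→ p2
  p1 = c.(rec X. b.c.X + (0 + 0 + d.0)) has moves —c→ p0
  p2 = 0 has moves ∅
LTS(Q): 3 reachable states
  q0 = rec X. b.c.X + (0 + 0 + d.0 + 0) has moves —b→ q1, —d→ q2
  q1 = c.(rec X. b.c.X + (0 + 0 + d.0 + 0)) has moves —c→ q0
  q2 = 0 has moves ∅
Partition-refinement fixed point:
  B0 = {p0, q0}
  B1 = {p1, q1}
  B2 = {p2, q2}
p0 ∈ B0, q0 ∈ B0 → same block
Bisimilar ⇒ trace-equivalent.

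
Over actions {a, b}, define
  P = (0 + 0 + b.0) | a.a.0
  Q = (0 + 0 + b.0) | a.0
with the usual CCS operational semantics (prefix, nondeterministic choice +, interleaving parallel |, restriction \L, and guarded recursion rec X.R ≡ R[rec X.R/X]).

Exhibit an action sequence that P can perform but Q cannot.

aa

Reachable graph of P (6 states):
  s0 = (0 + 0 + b.0) | a.a.0 | --a--▸ s1, --b--▸ s2
  s1 = (0 + 0 + b.0) | a.0 | --a--▸ s3, --b--▸ s4
  s2 = 0 | a.a.0 | --a--▸ s4
  s3 = (0 + 0 + b.0) | 0 | --b--▸ s5
  s4 = 0 | a.0 | --a--▸ s5
  s5 = 0 | 0 | ∅
Reachable graph of Q (4 states):
  t0 = (0 + 0 + b.0) | a.0 | --a--▸ t1, --b--▸ t2
  t1 = (0 + 0 + b.0) | 0 | --b--▸ t3
  t2 = 0 | a.0 | --a--▸ t3
  t3 = 0 | 0 | ∅
Run σ = ⟨aa⟩ on P: start {s0}
  step 1 (a): {s1}
  step 2 (a): {s3}
  P completes σ.
Run σ = ⟨aa⟩ on Q: start {t0}
  step 1 (a): {t1}
  step 2 (a): no successor for Q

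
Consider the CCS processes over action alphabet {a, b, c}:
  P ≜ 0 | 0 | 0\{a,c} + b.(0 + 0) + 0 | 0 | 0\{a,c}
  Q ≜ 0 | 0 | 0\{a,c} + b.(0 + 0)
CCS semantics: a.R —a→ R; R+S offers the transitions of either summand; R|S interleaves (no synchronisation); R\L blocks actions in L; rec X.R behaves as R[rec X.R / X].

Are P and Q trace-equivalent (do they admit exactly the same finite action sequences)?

trace-equivalent

P's transition system — 2 states:
  u0 = 0 | 0 | 0\{a,c} + b.(0 + 0) + 0 | 0 | 0\{a,c} ⊢ ··b··> u1
  u1 = 0 + 0 ⊢ ·
Q's transition system — 2 states:
  v0 = 0 | 0 | 0\{a,c} + b.(0 + 0) ⊢ ··b··> v1
  v1 = 0 + 0 ⊢ ·
Coarsest stable partition (strong bisimilarity classes):
  B0 = {u0, v0}
  B1 = {u1, v1}
u0 ∈ B0, v0 ∈ B0 → same block
Bisimilar ⇒ trace-equivalent.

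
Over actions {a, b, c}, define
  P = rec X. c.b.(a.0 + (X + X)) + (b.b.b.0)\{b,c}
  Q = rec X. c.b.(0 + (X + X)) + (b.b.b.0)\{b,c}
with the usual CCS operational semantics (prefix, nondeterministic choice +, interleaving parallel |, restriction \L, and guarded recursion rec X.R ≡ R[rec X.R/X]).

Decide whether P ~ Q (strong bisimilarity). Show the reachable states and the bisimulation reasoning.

not bisimilar

LTS(P): 4 reachable states
  m0 = rec X. c.b.(a.0 + (X + X)) + (b.b.b.0)\{b,c} → -c-> m1
  m1 = b.(a.0 + ((rec X. c.b.(a.0 + (X + X)) + (b.b.b.0)\{b,c}) + (rec X. c.b.(a.0 + (X + X)) + (b.b.b.0)\{b,c}))) → -b-> m2
  m2 = a.0 + ((rec X. c.b.(a.0 + (X + X)) + (b.b.b.0)\{b,c}) + (rec X. c.b.(a.0 + (X + X)) + (b.b.b.0)\{b,c})) → -a-> m3, -c-> m1
  m3 = 0 → stopped
LTS(Q): 3 reachable states
  n0 = rec X. c.b.(0 + (X + X)) + (b.b.b.0)\{b,c} → -c-> n1
  n1 = b.(0 + ((rec X. c.b.(0 + (X + X)) + (b.b.b.0)\{b,c}) + (rec X. c.b.(0 + (X + X)) + (b.b.b.0)\{b,c}))) → -b-> n2
  n2 = 0 + ((rec X. c.b.(0 + (X + X)) + (b.b.b.0)\{b,c}) + (rec X. c.b.(0 + (X + X)) + (b.b.b.0)\{b,c})) → -c-> n1
Bisimilarity quotient blocks:
  B0 = {m0}
  B1 = {m1}
  B2 = {m2}
  B3 = {m3}
  B4 = {n0, n2}
  B5 = {n1}
m0 ∈ B0, n0 ∈ B4 → different blocks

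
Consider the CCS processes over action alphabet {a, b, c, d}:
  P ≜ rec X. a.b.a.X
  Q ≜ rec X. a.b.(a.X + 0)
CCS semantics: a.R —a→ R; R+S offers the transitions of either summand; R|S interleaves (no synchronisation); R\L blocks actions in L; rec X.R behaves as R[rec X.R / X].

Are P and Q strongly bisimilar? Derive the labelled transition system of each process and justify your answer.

YES

Reachable graph of P (3 states):
  u0 = rec X. a.b.a.X :: =a=> u1
  u1 = b.a.(rec X. a.b.a.X) :: =b=> u2
  u2 = a.(rec X. a.b.a.X) :: =a=> u0
Reachable graph of Q (3 states):
  v0 = rec X. a.b.(a.X + 0) :: =a=> v1
  v1 = b.(a.(rec X. a.b.(a.X + 0)) + 0) :: =b=> v2
  v2 = a.(rec X. a.b.(a.X + 0)) + 0 :: =a=> v0
Partition-refinement fixed point:
  B0 = {u0, v0}
  B1 = {u1, v1}
  B2 = {u2, v2}
u0 ∈ B0, v0 ∈ B0 → same block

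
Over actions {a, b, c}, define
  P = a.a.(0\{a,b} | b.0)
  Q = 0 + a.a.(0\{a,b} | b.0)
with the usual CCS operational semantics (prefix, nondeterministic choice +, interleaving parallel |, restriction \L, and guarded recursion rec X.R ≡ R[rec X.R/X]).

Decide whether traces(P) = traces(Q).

trace-equivalent

LTS(P): 4 reachable states
  p0 = a.a.(0\{a,b} | b.0) :: --a--▸ p1
  p1 = a.(0\{a,b} | b.0) :: --a--▸ p2
  p2 = 0\{a,b} | b.0 :: --b--▸ p3
  p3 = 0\{a,b} | 0 :: stopped
LTS(Q): 4 reachable states
  q0 = 0 + a.a.(0\{a,b} | b.0) :: --a--▸ q1
  q1 = a.(0\{a,b} | b.0) :: --a--▸ q2
  q2 = 0\{a,b} | b.0 :: --b--▸ q3
  q3 = 0\{a,b} | 0 :: stopped
Partition-refinement fixed point:
  B0 = {p0, q0}
  B1 = {p1, q1}
  B2 = {p2, q2}
  B3 = {p3, q3}
p0 ∈ B0, q0 ∈ B0 → same block
Bisimilar ⇒ trace-equivalent.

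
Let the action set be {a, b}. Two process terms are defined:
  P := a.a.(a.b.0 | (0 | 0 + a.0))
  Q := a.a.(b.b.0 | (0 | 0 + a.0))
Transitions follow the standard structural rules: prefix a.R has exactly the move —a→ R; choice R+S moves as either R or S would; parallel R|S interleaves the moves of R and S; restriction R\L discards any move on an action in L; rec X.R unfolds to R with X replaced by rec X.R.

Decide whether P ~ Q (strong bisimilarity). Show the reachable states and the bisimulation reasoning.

NO

P's transition system — 8 states:
  p0 = a.a.(a.b.0 | (0 | 0 + a.0)) :: —a→ p1
  p1 = a.(a.b.0 | (0 | 0 + a.0)) :: —a→ p2
  p2 = a.b.0 | (0 | 0 + a.0) :: —a→ p3, —a→ p4
  p3 = a.b.0 | 0 :: —a→ p5
  p4 = b.0 | (0 | 0 + a.0) :: —a→ p5, —b→ p6
  p5 = b.0 | 0 :: —b→ p7
  p6 = 0 | (0 | 0 + a.0) :: —a→ p7
  p7 = 0 | 0 :: ∅
Q's transition system — 8 states:
  q0 = a.a.(b.b.0 | (0 | 0 + a.0)) :: —a→ q1
  q1 = a.(b.b.0 | (0 | 0 + a.0)) :: —a→ q2
  q2 = b.b.0 | (0 | 0 + a.0) :: —a→ q3, —b→ q4
  q3 = b.b.0 | 0 :: —b→ q5
  q4 = b.0 | (0 | 0 + a.0) :: —a→ q5, —b→ q6
  q5 = b.0 | 0 :: —b→ q7
  q6 = 0 | (0 | 0 + a.0) :: —a→ q7
  q7 = 0 | 0 :: ∅
Bisimilarity quotient blocks:
  B0 = {p0}
  B1 = {p1}
  B2 = {p2}
  B3 = {p3}
  B4 = {p5, q5}
  B5 = {p7, q7}
  B6 = {p4, q4}
  B7 = {p6, q6}
  B8 = {q0}
  B9 = {q1}
  B10 = {q2}
  B11 = {q3}
p0 ∈ B0, q0 ∈ B8 → different blocks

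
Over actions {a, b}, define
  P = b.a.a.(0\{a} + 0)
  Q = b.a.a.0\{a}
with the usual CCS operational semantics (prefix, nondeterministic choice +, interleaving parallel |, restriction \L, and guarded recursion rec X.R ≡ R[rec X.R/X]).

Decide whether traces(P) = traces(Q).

traces(P) = traces(Q)

Reachable graph of P (4 states):
  s0 = b.a.a.(0\{a} + 0) → =b=> s1
  s1 = a.a.(0\{a} + 0) → =a=> s2
  s2 = a.(0\{a} + 0) → =a=> s3
  s3 = 0\{a} + 0 → ∅
Reachable graph of Q (4 states):
  t0 = b.a.a.0\{a} → =b=> t1
  t1 = a.a.0\{a} → =a=> t2
  t2 = a.0\{a} → =a=> t3
  t3 = 0\{a} → ∅
Coarsest stable partition (strong bisimilarity classes):
  B0 = {s0, t0}
  B1 = {s1, t1}
  B2 = {s2, t2}
  B3 = {s3, t3}
s0 ∈ B0, t0 ∈ B0 → same block
Bisimilar ⇒ trace-equivalent.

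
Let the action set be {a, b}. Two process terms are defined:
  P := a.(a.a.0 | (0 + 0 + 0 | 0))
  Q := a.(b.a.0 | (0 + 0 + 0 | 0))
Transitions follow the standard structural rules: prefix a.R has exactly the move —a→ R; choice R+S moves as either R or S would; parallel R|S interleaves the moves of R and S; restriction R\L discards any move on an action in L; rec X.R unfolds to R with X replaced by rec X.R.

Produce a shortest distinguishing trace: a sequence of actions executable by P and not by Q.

aa

LTS(P): 4 reachable states
  s0 = a.(a.a.0 | (0 + 0 + 0 | 0)) → ··a··> s1
  s1 = a.a.0 | (0 + 0 + 0 | 0) → ··a··> s2
  s2 = a.0 | (0 + 0 + 0 | 0) → ··a··> s3
  s3 = 0 | (0 + 0 + 0 | 0) → (no moves)
LTS(Q): 4 reachable states
  t0 = a.(b.a.0 | (0 + 0 + 0 | 0)) → ··a··> t1
  t1 = b.a.0 | (0 + 0 + 0 | 0) → ··b··> t2
  t2 = a.0 | (0 + 0 + 0 | 0) → ··a··> t3
  t3 = 0 | (0 + 0 + 0 | 0) → (no moves)
Executing aa from P (initial set {s0}):
  step 1 (a): {s1}
  step 2 (a): {s2}
  ✓ P
Executing aa from Q (initial set {t0}):
  step 1 (a): {t1}
  step 2 (a): ∅ (Q stuck)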